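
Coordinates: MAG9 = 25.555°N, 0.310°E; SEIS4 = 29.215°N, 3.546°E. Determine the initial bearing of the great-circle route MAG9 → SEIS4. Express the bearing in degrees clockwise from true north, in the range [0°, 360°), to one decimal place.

Δλ = 3.2360°
y = sin Δλ · cos φ₂ = 0.049268
x = cos φ₁ sin φ₂ − sin φ₁ cos φ₂ cos Δλ = 0.064436
θ = atan2(y, x) = 37.4018° → 37.4018° (mod 360°)

37.4°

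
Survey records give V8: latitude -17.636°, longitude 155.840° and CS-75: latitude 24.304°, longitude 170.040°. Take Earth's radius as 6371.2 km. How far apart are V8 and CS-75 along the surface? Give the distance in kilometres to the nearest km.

4911 km

Δφ = 41.9400°,  Δλ = 14.2000°
a = sin²(Δφ/2) + cos φ₁ cos φ₂ sin²(Δλ/2) = 0.141346
c = 2·arcsin(√a) = 0.770867 rad = 44.1674°
d = R·c = 6371.2 × 0.770867 = 4911.3 km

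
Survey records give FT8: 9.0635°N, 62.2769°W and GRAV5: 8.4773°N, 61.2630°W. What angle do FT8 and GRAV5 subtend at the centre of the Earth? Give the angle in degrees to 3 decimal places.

1.161°

Δφ = -0.5862°,  Δλ = 1.0139°
a = sin²(Δφ/2) + cos φ₁ cos φ₂ sin²(Δλ/2) = 0.000103
c = 2·arcsin(√a) = 0.020262 rad = 1.1609°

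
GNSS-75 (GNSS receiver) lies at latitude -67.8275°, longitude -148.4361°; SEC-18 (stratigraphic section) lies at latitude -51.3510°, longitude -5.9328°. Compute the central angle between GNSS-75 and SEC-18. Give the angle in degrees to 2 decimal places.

57.57°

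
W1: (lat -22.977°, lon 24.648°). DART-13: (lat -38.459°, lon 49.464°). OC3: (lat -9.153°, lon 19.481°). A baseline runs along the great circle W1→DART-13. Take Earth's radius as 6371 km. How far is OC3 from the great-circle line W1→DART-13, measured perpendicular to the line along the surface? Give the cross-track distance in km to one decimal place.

748.4 km

δ₁₃ = central angle W1→OC3 = 0.256276 rad  (haversine)
θ₁₃ = bearing W1→OC3 = 339.466°,  θ₁₂ = bearing W1→DART-13 = 131.927°
dₓₜ = R·arcsin(sin δ₁₃ · sin(θ₁₃ − θ₁₂)) = 6371·arcsin(0.25348·sin(207.539°)) = -748.377 km
|dₓₜ| = 748.377 km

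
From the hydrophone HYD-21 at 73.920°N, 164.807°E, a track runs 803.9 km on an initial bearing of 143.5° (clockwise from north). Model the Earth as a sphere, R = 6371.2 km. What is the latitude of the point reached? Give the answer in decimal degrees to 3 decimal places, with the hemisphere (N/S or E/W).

δ = d/R = 803.9/6371.2 = 0.126177 rad
φ₂ = arcsin(sin φ₁ cos δ + cos φ₁ sin δ cos θ)
   = arcsin(0.96088·0.99205 + 0.27698·0.12584·-0.80386) = 67.70126°
λ₂ = λ₁ + atan2(sin θ sin δ cos φ₁, cos δ − sin φ₁ sin φ₂) = 176.18479°

67.701°N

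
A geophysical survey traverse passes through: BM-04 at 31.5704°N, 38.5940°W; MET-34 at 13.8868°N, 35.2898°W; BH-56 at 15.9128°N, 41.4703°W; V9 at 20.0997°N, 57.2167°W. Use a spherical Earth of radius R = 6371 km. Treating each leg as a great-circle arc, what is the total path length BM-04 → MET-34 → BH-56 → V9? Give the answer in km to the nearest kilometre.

4424 km

BM-04→MET-34: c = 0.313132 rad, d = 1994.96 km
MET-34→BH-56: c = 0.110068 rad, d = 701.24 km
BH-56→V9: c = 0.271239 rad, d = 1728.07 km
Total = 1994.96 + 701.24 + 1728.07 = 4424.27 km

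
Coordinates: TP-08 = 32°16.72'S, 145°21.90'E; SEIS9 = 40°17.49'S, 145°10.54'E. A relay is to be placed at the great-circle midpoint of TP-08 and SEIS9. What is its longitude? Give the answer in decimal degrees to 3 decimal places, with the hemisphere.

TP-08: φ = -32.27867°, λ = +145.36500°
SEIS9: φ = -40.29150°, λ = +145.17567°
Bx = cos φ₂ cos Δλ = 0.762760,  By = cos φ₂ sin Δλ = -0.002521
φₘ = atan2(sin φ₁ + sin φ₂, √((cos φ₁ + Bx)² + By²)) = -36.28512°
λₘ = λ₁ + atan2(By, cos φ₁ + Bx) = 145.27520°

145.275°E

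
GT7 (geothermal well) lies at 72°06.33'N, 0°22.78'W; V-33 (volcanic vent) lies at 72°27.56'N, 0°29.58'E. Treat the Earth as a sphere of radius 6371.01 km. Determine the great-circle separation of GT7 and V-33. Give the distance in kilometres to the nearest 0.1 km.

GT7: φ = +72.10550°, λ = -0.37967°
V-33: φ = +72.45933°, λ = +0.49300°
Δφ = 0.3538°,  Δλ = 0.8727°
a = sin²(Δφ/2) + cos φ₁ cos φ₂ sin²(Δλ/2) = 0.000015
c = 2·arcsin(√a) = 0.007721 rad = 0.4424°
d = R·c = 6371.01 × 0.007721 = 49.2 km

49.2 km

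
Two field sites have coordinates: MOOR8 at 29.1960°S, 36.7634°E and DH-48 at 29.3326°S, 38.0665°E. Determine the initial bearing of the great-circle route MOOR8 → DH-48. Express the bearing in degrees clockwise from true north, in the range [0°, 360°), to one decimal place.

97.2°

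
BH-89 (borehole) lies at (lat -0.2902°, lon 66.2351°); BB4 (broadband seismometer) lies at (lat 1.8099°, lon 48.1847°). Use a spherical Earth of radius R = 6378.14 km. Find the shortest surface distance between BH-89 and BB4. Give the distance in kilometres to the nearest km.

2023 km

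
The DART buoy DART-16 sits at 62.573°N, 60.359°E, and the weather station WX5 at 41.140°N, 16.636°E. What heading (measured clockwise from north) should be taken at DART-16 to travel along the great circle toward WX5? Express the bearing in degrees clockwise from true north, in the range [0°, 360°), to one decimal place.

Δλ = -43.7230°
y = sin Δλ · cos φ₂ = -0.520525
x = cos φ₁ sin φ₂ − sin φ₁ cos φ₂ cos Δλ = -0.180044
θ = atan2(y, x) = -109.0799° → 250.9201° (mod 360°)

250.9°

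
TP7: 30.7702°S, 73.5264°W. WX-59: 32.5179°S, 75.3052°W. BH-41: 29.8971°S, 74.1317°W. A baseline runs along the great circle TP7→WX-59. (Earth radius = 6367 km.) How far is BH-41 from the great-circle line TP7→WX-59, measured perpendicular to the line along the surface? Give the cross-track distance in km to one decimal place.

107.2 km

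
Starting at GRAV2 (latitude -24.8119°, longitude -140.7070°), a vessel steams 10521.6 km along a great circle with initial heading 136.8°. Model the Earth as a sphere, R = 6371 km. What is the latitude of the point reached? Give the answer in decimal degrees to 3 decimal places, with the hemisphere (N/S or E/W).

δ = d/R = 10521.6/6371 = 1.651483 rad
φ₂ = arcsin(sin φ₁ cos δ + cos φ₁ sin δ cos θ)
   = arcsin(-0.41964·-0.08060 + 0.90769·0.99675·-0.72897) = -38.73375°
λ₂ = λ₁ + atan2(sin θ sin δ cos φ₁, cos δ − sin φ₁ sin φ₂) = -21.71646°

38.734°S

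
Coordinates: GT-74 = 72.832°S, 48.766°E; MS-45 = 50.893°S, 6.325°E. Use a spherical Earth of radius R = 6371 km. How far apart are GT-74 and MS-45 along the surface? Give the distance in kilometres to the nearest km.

Δφ = 21.9390°,  Δλ = -42.4410°
a = sin²(Δφ/2) + cos φ₁ cos φ₂ sin²(Δλ/2) = 0.060602
c = 2·arcsin(√a) = 0.497463 rad = 28.5025°
d = R·c = 6371 × 0.497463 = 3169.3 km

3169 km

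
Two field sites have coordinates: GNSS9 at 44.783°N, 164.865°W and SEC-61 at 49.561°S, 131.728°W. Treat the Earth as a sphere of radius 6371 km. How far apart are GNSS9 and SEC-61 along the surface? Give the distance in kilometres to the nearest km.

10971 km

Δφ = -94.3440°,  Δλ = 33.1370°
a = sin²(Δφ/2) + cos φ₁ cos φ₂ sin²(Δλ/2) = 0.575310
c = 2·arcsin(√a) = 1.721991 rad = 98.6628°
d = R·c = 6371 × 1.721991 = 10970.8 km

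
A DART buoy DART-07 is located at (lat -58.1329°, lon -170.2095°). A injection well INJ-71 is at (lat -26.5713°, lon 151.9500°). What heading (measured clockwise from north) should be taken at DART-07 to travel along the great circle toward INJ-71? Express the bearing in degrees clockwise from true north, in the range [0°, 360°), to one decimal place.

303.5°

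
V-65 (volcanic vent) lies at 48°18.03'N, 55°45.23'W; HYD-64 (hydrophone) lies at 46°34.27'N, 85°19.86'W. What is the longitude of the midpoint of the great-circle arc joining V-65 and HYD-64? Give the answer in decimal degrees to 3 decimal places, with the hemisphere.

V-65: φ = +48.30050°, λ = -55.75383°
HYD-64: φ = +46.57117°, λ = -85.33100°
Bx = cos φ₂ cos Δλ = 0.597872,  By = cos φ₂ sin Δλ = -0.339324
φₘ = atan2(sin φ₁ + sin φ₂, √((cos φ₁ + Bx)² + By²)) = 48.39558°
λₘ = λ₁ + atan2(By, cos φ₁ + Bx) = -70.79099°

70.791°W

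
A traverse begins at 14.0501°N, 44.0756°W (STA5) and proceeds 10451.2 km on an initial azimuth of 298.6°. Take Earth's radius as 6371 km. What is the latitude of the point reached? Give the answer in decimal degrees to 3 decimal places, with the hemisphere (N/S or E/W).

26.510°N

δ = d/R = 10451.2/6371 = 1.640433 rad
φ₂ = arcsin(sin φ₁ cos δ + cos φ₁ sin δ cos θ)
   = arcsin(0.24277·-0.06958 + 0.97008·0.99758·0.47869) = 26.50998°
λ₂ = λ₁ + atan2(sin θ sin δ cos φ₁, cos δ − sin φ₁ sin φ₂) = -145.90405°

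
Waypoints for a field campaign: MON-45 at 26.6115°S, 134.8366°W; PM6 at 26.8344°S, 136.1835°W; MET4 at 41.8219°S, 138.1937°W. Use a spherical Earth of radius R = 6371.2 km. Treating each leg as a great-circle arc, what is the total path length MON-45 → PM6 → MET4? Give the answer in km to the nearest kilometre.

MON-45→PM6: c = 0.021354 rad, d = 136.05 km
PM6→MET4: c = 0.263159 rad, d = 1676.64 km
Total = 136.05 + 1676.64 = 1812.69 km

1813 km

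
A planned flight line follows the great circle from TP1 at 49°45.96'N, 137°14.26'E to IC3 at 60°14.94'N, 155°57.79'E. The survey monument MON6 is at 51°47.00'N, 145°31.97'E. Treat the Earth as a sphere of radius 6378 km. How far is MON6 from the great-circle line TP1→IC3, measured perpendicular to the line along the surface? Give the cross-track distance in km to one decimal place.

288.5 km

TP1: φ = +49.76600°, λ = +137.23767°
IC3: φ = +60.24900°, λ = +155.96317°
MON6: φ = +51.78333°, λ = +145.53283°
δ₁₃ = central angle TP1→MON6 = 0.098021 rad  (haversine)
θ₁₃ = bearing TP1→MON6 = 65.783°,  θ₁₂ = bearing TP1→IC3 = 38.262°
dₓₜ = R·arcsin(sin δ₁₃ · sin(θ₁₃ − θ₁₂)) = 6378·arcsin(0.09786·sin(27.522°)) = 288.522 km
|dₓₜ| = 288.522 km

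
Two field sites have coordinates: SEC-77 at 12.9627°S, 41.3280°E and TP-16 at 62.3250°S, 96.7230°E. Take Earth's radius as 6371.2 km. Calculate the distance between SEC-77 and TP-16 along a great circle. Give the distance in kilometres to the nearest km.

6993 km

Δφ = -49.3623°,  Δλ = 55.3950°
a = sin²(Δφ/2) + cos φ₁ cos φ₂ sin²(Δλ/2) = 0.272148
c = 2·arcsin(√a) = 1.097634 rad = 62.8898°
d = R·c = 6371.2 × 1.097634 = 6993.2 km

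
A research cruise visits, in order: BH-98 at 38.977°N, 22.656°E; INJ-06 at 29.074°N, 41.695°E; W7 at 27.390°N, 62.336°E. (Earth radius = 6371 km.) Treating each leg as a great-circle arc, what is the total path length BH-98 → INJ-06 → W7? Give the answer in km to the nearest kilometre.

4093 km

BH-98→INJ-06: c = 0.324116 rad, d = 2064.94 km
INJ-06→W7: c = 0.318348 rad, d = 2028.19 km
Total = 2064.94 + 2028.19 = 4093.14 km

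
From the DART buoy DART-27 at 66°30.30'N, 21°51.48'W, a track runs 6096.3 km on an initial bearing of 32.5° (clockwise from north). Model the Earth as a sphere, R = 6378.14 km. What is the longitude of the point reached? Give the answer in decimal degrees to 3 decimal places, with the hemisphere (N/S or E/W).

DART-27: φ = +66.50500°, λ = -21.85800°
δ = d/R = 6096.3/6378.14 = 0.955812 rad
φ₂ = arcsin(sin φ₁ cos δ + cos φ₁ sin δ cos θ)
   = arcsin(0.91709·0.57695 + 0.39867·0.81678·0.84339) = 53.48916°
λ₂ = λ₁ + atan2(sin θ sin δ cos φ₁, cos δ − sin φ₁ sin φ₂) = 110.61416°

110.614°E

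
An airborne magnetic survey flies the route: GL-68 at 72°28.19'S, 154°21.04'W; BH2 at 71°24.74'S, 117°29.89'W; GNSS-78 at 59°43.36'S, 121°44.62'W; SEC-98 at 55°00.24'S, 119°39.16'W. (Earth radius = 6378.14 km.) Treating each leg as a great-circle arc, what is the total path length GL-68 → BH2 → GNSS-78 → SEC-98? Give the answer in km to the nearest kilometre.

GL-68: φ = -72.46983°, λ = -154.35067°
BH2: φ = -71.41233°, λ = -117.49817°
GNSS-78: φ = -59.72267°, λ = -121.74367°
SEC-98: φ = -55.00400°, λ = -119.65267°
GL-68→BH2: c = 0.197068 rad, d = 1256.93 km
BH2→GNSS-78: c = 0.206188 rad, d = 1315.10 km
GNSS-78→SEC-98: c = 0.084665 rad, d = 540.00 km
Total = 1256.93 + 1315.10 + 540.00 = 3112.03 km

3112 km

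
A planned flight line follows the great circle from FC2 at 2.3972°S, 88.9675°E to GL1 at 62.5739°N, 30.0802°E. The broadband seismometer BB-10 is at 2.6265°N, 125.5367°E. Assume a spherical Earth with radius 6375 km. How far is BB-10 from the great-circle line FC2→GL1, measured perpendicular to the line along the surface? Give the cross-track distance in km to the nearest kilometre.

3919 km

δ₁₃ = central angle FC2→BB-10 = 0.644042 rad  (haversine)
θ₁₃ = bearing FC2→BB-10 = 82.407°,  θ₁₂ = bearing FC2→GL1 = 336.263°
dₓₜ = R·arcsin(sin δ₁₃ · sin(θ₁₃ − θ₁₂)) = 6375·arcsin(0.60043·sin(-253.857°)) = 3919.051 km
|dₓₜ| = 3919.051 km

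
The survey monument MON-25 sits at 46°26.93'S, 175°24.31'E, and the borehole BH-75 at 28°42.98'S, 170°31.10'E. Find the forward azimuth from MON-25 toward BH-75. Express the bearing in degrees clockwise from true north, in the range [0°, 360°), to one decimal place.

346.1°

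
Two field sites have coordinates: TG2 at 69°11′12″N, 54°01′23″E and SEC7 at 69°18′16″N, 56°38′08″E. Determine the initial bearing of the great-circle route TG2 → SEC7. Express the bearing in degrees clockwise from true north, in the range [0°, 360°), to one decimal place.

TG2: φ = +69.18667°, λ = +54.02306°
SEC7: φ = +69.30444°, λ = +56.63556°
Δλ = 2.6125°
y = sin Δλ · cos φ₂ = 0.016108
x = cos φ₁ sin φ₂ − sin φ₁ cos φ₂ cos Δλ = 0.002399
θ = atan2(y, x) = 81.5295° → 81.5295° (mod 360°)

81.5°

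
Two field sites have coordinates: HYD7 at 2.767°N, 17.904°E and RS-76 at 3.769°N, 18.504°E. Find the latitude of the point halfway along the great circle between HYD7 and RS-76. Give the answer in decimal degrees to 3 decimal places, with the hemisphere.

3.268°N

Bx = cos φ₂ cos Δλ = 0.997782,  By = cos φ₂ sin Δλ = 0.010449
φₘ = atan2(sin φ₁ + sin φ₂, √((cos φ₁ + Bx)² + By²)) = 3.26804°
λₘ = λ₁ + atan2(By, cos φ₁ + Bx) = 18.20385°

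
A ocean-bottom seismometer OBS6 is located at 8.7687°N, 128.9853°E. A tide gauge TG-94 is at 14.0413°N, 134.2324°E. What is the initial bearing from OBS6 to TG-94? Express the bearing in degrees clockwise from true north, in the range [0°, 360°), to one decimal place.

43.8°

Δλ = 5.2471°
y = sin Δλ · cos φ₂ = 0.088719
x = cos φ₁ sin φ₂ − sin φ₁ cos φ₂ cos Δλ = 0.092514
θ = atan2(y, x) = 43.8003° → 43.8003° (mod 360°)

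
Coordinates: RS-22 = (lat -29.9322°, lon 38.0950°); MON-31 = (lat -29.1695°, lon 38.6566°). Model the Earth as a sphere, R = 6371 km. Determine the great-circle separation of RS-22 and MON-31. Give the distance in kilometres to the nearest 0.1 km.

100.7 km

Δφ = 0.7627°,  Δλ = 0.5616°
a = sin²(Δφ/2) + cos φ₁ cos φ₂ sin²(Δλ/2) = 0.000062
c = 2·arcsin(√a) = 0.015808 rad = 0.9057°
d = R·c = 6371 × 0.015808 = 100.7 km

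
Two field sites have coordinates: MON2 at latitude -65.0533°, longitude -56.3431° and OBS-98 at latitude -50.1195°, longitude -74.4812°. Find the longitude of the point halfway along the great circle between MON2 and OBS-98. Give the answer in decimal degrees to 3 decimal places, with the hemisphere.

67.299°W

Bx = cos φ₂ cos Δλ = 0.609327,  By = cos φ₂ sin Δλ = -0.199607
φₘ = atan2(sin φ₁ + sin φ₂, √((cos φ₁ + Bx)² + By²)) = -57.89769°
λₘ = λ₁ + atan2(By, cos φ₁ + Bx) = -67.29926°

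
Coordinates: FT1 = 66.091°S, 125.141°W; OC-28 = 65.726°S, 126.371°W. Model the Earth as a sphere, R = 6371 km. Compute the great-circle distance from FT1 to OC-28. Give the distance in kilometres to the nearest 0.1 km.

Δφ = 0.3650°,  Δλ = -1.2300°
a = sin²(Δφ/2) + cos φ₁ cos φ₂ sin²(Δλ/2) = 0.000029
c = 2·arcsin(√a) = 0.010834 rad = 0.6207°
d = R·c = 6371 × 0.010834 = 69.0 km

69.0 km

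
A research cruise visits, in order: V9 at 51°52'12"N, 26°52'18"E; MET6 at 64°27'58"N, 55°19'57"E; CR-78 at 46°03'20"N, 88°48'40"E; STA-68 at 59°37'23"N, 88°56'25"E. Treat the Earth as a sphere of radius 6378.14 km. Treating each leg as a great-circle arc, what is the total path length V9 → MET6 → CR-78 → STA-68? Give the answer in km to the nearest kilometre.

V9: φ = +51.87000°, λ = +26.87167°
MET6: φ = +64.46611°, λ = +55.33250°
CR-78: φ = +46.05556°, λ = +88.81111°
STA-68: φ = +59.62306°, λ = +88.94028°
V9→MET6: c = 0.336955 rad, d = 2149.15 km
MET6→CR-78: c = 0.452881 rad, d = 2888.54 km
CR-78→STA-68: c = 0.236801 rad, d = 1510.35 km
Total = 2149.15 + 2888.54 + 1510.35 = 6548.04 km

6548 km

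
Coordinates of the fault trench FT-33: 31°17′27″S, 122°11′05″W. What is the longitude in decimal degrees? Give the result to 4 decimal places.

122° + 11′/60 + 5″/3600 = 122 + 0.18333 + 0.00139 = 122.1847°

122.1847°W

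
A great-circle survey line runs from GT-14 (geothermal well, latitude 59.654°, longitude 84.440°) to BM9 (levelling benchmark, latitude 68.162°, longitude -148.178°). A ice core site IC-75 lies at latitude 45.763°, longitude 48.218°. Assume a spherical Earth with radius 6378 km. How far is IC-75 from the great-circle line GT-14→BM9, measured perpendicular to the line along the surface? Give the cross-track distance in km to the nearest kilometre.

2120 km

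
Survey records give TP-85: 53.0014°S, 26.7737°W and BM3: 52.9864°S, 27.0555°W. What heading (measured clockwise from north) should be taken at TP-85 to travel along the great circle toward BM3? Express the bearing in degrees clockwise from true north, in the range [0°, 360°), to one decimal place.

274.9°

Δλ = -0.2818°
y = sin Δλ · cos φ₂ = -0.002961
x = cos φ₁ sin φ₂ − sin φ₁ cos φ₂ cos Δλ = 0.000256
θ = atan2(y, x) = -85.0587° → 274.9413° (mod 360°)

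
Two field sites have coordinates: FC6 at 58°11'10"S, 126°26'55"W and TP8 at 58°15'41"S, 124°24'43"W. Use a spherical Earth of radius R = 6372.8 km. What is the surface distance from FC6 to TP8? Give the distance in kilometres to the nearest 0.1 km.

FC6: φ = -58.18611°, λ = -126.44861°
TP8: φ = -58.26139°, λ = -124.41194°
Δφ = -0.0753°,  Δλ = 2.0367°
a = sin²(Δφ/2) + cos φ₁ cos φ₂ sin²(Δλ/2) = 0.000088
c = 2·arcsin(√a) = 0.018764 rad = 1.0751°
d = R·c = 6372.8 × 0.018764 = 119.6 km

119.6 km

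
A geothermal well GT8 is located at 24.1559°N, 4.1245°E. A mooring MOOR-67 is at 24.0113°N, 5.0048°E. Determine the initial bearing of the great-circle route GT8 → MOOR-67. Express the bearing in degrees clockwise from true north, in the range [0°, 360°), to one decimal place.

100.0°

Δλ = 0.8803°
y = sin Δλ · cos φ₂ = 0.014034
x = cos φ₁ sin φ₂ − sin φ₁ cos φ₂ cos Δλ = -0.002480
θ = atan2(y, x) = 100.0200° → 100.0200° (mod 360°)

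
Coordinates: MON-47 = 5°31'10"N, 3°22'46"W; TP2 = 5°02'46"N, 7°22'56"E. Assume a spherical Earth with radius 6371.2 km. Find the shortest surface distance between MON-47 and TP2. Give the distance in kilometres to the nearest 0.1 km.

1192.7 km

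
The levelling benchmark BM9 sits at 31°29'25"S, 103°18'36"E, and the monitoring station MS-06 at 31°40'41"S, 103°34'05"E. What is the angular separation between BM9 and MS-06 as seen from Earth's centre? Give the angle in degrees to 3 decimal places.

0.289°

BM9: φ = -31.49028°, λ = +103.31000°
MS-06: φ = -31.67806°, λ = +103.56806°
Δφ = -0.1878°,  Δλ = 0.2581°
a = sin²(Δφ/2) + cos φ₁ cos φ₂ sin²(Δλ/2) = 0.000006
c = 2·arcsin(√a) = 0.005046 rad = 0.2891°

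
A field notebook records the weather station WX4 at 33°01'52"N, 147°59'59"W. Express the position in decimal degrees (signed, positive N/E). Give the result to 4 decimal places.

+33.0311°, -147.9997°

lat: 33.0311° N → +33.0311°
lon: 147.9997° W → -147.9997°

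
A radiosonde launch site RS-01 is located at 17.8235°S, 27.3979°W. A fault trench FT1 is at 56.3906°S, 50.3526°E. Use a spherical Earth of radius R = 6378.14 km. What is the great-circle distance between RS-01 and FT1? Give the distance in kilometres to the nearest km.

Δφ = -38.5671°,  Δλ = 77.7505°
a = sin²(Δφ/2) + cos φ₁ cos φ₂ sin²(Δλ/2) = 0.316639
c = 2·arcsin(√a) = 1.195313 rad = 68.4864°
d = R·c = 6378.14 × 1.195313 = 7623.9 km

7624 km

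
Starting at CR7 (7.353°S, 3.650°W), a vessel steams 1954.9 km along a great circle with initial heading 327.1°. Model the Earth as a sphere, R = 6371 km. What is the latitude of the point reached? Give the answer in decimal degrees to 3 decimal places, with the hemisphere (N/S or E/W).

δ = d/R = 1954.9/6371 = 0.306844 rad
φ₂ = arcsin(sin φ₁ cos δ + cos φ₁ sin δ cos θ)
   = arcsin(-0.12798·0.95329 + 0.99178·0.30205·0.83962) = 7.44176°
λ₂ = λ₁ + atan2(sin θ sin δ cos φ₁, cos δ − sin φ₁ sin φ₂) = -13.17396°

7.442°N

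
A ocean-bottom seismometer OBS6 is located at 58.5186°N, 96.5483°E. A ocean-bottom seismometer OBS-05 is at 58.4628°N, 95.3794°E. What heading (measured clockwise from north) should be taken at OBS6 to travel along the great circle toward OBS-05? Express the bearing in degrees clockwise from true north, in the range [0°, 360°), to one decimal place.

Δλ = -1.1689°
y = sin Δλ · cos φ₂ = -0.010670
x = cos φ₁ sin φ₂ − sin φ₁ cos φ₂ cos Δλ = -0.000881
θ = atan2(y, x) = -94.7204° → 265.2796° (mod 360°)

265.3°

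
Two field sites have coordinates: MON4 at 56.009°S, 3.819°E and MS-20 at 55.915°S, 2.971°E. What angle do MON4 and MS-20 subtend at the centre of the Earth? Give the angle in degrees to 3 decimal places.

Δφ = 0.0940°,  Δλ = -0.8480°
a = sin²(Δφ/2) + cos φ₁ cos φ₂ sin²(Δλ/2) = 0.000018
c = 2·arcsin(√a) = 0.008445 rad = 0.4839°

0.484°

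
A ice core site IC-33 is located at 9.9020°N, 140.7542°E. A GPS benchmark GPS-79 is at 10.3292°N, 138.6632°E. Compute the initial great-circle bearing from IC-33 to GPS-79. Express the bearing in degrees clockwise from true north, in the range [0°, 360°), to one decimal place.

Δλ = -2.0910°
y = sin Δλ · cos φ₂ = -0.035895
x = cos φ₁ sin φ₂ − sin φ₁ cos φ₂ cos Δλ = 0.007569
θ = atan2(y, x) = -78.0935° → 281.9065° (mod 360°)

281.9°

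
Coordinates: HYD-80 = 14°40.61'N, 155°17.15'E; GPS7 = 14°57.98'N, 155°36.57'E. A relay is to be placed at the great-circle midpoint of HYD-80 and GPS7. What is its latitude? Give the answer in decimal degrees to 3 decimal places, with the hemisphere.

14.822°N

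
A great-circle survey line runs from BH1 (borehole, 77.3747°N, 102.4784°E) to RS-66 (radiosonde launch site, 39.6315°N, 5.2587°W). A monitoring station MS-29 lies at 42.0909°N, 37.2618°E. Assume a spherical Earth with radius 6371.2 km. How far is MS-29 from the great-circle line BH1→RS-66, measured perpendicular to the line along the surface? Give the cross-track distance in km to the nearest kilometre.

2922 km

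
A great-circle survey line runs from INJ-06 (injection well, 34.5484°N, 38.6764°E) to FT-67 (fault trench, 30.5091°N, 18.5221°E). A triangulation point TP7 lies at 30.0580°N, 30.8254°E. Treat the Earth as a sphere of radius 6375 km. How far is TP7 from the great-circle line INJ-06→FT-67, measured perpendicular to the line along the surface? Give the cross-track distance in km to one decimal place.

δ₁₃ = central angle INJ-06→TP7 = 0.139768 rad  (haversine)
θ₁₃ = bearing INJ-06→TP7 = 238.065°,  θ₁₂ = bearing INJ-06→FT-67 = 262.226°
dₓₜ = R·arcsin(sin δ₁₃ · sin(θ₁₃ − θ₁₂)) = 6375·arcsin(0.13931·sin(-24.162°)) = -363.717 km
|dₓₜ| = 363.717 km

363.7 km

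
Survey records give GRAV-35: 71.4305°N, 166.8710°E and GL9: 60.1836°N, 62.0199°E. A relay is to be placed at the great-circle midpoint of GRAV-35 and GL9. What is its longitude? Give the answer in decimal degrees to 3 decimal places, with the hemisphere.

98.546°E

Bx = cos φ₂ cos Δλ = -0.127442,  By = cos φ₂ sin Δλ = -0.480613
φₘ = atan2(sin φ₁ + sin φ₂, √((cos φ₁ + Bx)² + By²)) = 74.09991°
λₘ = λ₁ + atan2(By, cos φ₁ + Bx) = 98.54565°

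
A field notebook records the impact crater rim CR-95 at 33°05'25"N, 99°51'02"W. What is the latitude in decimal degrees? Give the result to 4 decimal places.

33° + 5′/60 + 25″/3600 = 33 + 0.08333 + 0.00694 = 33.0903°

33.0903°N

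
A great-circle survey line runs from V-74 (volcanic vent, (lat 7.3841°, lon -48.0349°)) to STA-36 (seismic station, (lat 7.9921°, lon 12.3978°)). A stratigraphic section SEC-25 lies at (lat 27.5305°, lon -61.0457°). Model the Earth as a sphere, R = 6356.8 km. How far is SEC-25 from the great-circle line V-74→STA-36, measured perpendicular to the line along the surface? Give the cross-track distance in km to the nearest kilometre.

δ₁₃ = central angle V-74→SEC-25 = 0.412206 rad  (haversine)
θ₁₃ = bearing V-74→SEC-25 = 330.111°,  θ₁₂ = bearing V-74→STA-36 = 85.018°
dₓₜ = R·arcsin(sin δ₁₃ · sin(θ₁₃ − θ₁₂)) = 6356.8·arcsin(0.40063·sin(245.093°)) = -2363.988 km
|dₓₜ| = 2363.988 km

2364 km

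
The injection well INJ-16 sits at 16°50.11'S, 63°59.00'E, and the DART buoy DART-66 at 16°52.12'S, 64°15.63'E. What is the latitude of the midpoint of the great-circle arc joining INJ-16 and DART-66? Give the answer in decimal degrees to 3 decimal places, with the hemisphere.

INJ-16: φ = -16.83517°, λ = +63.98333°
DART-66: φ = -16.86867°, λ = +64.26050°
Bx = cos φ₂ cos Δλ = 0.956961,  By = cos φ₂ sin Δλ = 0.004629
φₘ = atan2(sin φ₁ + sin φ₂, √((cos φ₁ + Bx)² + By²)) = -16.85196°
λₘ = λ₁ + atan2(By, cos φ₁ + Bx) = 64.12190°

16.852°S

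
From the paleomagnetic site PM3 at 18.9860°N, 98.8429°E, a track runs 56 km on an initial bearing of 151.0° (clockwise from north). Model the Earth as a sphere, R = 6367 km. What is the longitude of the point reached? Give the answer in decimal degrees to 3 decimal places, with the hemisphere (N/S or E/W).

99.101°E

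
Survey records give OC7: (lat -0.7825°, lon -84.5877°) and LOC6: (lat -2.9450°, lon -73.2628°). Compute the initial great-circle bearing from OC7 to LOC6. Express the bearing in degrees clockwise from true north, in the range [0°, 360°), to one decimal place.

Δλ = 11.3249°
y = sin Δλ · cos φ₂ = 0.196113
x = cos φ₁ sin φ₂ − sin φ₁ cos φ₂ cos Δλ = -0.037999
θ = atan2(y, x) = 100.9659° → 100.9659° (mod 360°)

101.0°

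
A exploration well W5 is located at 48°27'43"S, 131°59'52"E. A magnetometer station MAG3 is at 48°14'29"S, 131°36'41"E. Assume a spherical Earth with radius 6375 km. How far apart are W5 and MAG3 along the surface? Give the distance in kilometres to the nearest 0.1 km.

37.7 km

W5: φ = -48.46194°, λ = +131.99778°
MAG3: φ = -48.24139°, λ = +131.61139°
Δφ = 0.2206°,  Δλ = -0.3864°
a = sin²(Δφ/2) + cos φ₁ cos φ₂ sin²(Δλ/2) = 0.000009
c = 2·arcsin(√a) = 0.005908 rad = 0.3385°
d = R·c = 6375 × 0.005908 = 37.7 km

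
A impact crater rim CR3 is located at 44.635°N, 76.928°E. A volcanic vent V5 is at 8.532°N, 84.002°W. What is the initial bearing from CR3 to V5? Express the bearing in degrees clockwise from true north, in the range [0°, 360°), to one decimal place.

337.0°

Δλ = -160.9300°
y = sin Δλ · cos φ₂ = -0.323107
x = cos φ₁ sin φ₂ − sin φ₁ cos φ₂ cos Δλ = 0.762255
θ = atan2(y, x) = -22.9713° → 337.0287° (mod 360°)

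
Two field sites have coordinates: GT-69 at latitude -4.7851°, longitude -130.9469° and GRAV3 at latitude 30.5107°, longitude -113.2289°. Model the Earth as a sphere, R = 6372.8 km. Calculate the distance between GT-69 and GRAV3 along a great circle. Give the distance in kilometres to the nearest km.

4355 km

Δφ = 35.2958°,  Δλ = 17.7180°
a = sin²(Δφ/2) + cos φ₁ cos φ₂ sin²(Δλ/2) = 0.112272
c = 2·arcsin(√a) = 0.683359 rad = 39.1536°
d = R·c = 6372.8 × 0.683359 = 4354.9 km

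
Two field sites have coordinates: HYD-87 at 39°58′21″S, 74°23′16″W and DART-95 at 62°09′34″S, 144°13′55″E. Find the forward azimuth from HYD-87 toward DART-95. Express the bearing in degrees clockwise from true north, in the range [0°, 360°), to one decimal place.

HYD-87: φ = -39.97250°, λ = -74.38778°
DART-95: φ = -62.15944°, λ = +144.23194°
Δλ = -141.3803°
y = sin Δλ · cos φ₂ = -0.291485
x = cos φ₁ sin φ₂ − sin φ₁ cos φ₂ cos Δλ = -0.912054
θ = atan2(y, x) = -162.2765° → 197.7235° (mod 360°)

197.7°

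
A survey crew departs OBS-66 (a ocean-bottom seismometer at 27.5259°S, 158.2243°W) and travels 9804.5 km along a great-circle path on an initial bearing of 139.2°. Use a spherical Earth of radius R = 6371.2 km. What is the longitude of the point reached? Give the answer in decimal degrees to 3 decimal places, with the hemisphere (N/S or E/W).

42.024°W

δ = d/R = 9804.5/6371.2 = 1.538878 rad
φ₂ = arcsin(sin φ₁ cos δ + cos φ₁ sin δ cos θ)
   = arcsin(-0.46215·0.03191 + 0.88680·0.99949·-0.75700) = -43.29157°
λ₂ = λ₁ + atan2(sin θ sin δ cos φ₁, cos δ − sin φ₁ sin φ₂) = -42.02378°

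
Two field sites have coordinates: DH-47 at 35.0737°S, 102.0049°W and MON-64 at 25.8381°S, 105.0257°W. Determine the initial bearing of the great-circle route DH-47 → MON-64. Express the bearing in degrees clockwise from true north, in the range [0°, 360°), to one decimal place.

Δλ = -3.0208°
y = sin Δλ · cos φ₂ = -0.047430
x = cos φ₁ sin φ₂ − sin φ₁ cos φ₂ cos Δλ = 0.159776
θ = atan2(y, x) = -16.5338° → 343.4662° (mod 360°)

343.5°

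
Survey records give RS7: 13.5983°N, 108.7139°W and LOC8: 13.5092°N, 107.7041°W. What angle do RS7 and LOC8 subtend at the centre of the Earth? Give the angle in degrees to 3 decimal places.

0.986°

Δφ = -0.0891°,  Δλ = 1.0098°
a = sin²(Δφ/2) + cos φ₁ cos φ₂ sin²(Δλ/2) = 0.000074
c = 2·arcsin(√a) = 0.017204 rad = 0.9857°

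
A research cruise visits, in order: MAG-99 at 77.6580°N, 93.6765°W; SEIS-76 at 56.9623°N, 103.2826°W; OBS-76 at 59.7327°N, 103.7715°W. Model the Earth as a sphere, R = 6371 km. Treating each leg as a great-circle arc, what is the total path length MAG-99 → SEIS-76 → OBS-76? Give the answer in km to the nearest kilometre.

MAG-99→SEIS-76: c = 0.365804 rad, d = 2330.54 km
SEIS-76→OBS-76: c = 0.048559 rad, d = 309.37 km
Total = 2330.54 + 309.37 = 2639.91 km

2640 km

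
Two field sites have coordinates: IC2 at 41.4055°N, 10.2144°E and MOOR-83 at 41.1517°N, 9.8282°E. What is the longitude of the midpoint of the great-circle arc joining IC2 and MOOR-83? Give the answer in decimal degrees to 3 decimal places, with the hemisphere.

Bx = cos φ₂ cos Δλ = 0.752953,  By = cos φ₂ sin Δλ = -0.005075
φₘ = atan2(sin φ₁ + sin φ₂, √((cos φ₁ + Bx)² + By²)) = 41.27876°
λₘ = λ₁ + atan2(By, cos φ₁ + Bx) = 10.02092°

10.021°E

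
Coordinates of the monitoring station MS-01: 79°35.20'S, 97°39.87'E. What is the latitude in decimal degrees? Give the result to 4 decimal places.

79.5867°S

79° + 35.20′/60 = 79 + 0.58667 = 79.5867°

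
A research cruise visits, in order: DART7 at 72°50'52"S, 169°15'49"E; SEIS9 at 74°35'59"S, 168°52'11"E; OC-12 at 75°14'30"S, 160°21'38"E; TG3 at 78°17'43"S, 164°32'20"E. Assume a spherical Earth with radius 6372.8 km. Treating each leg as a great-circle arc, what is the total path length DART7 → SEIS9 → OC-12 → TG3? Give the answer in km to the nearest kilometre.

807 km

DART7: φ = -72.84778°, λ = +169.26361°
SEIS9: φ = -74.59972°, λ = +168.86972°
OC-12: φ = -75.24167°, λ = +160.36056°
TG3: φ = -78.29528°, λ = +164.53889°
DART7→SEIS9: c = 0.030638 rad, d = 195.25 km
SEIS9→OC-12: c = 0.040188 rad, d = 256.11 km
OC-12→TG3: c = 0.055815 rad, d = 355.70 km
Total = 195.25 + 256.11 + 355.70 = 807.05 km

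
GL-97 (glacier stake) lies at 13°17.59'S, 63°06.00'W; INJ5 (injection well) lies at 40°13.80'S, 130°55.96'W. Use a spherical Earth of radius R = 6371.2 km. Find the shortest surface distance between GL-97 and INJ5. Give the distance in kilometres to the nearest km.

7184 km

GL-97: φ = -13.29317°, λ = -63.10000°
INJ5: φ = -40.23000°, λ = -130.93267°
Δφ = -26.9368°,  Δλ = -67.8327°
a = sin²(Δφ/2) + cos φ₁ cos φ₂ sin²(Δλ/2) = 0.285576
c = 2·arcsin(√a) = 1.127578 rad = 64.6055°
d = R·c = 6371.2 × 1.127578 = 7184.0 km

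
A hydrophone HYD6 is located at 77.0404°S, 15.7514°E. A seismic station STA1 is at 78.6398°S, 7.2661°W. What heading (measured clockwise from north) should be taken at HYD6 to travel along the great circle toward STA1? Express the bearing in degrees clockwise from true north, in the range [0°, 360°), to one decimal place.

Δλ = -23.0175°
y = sin Δλ · cos φ₂ = -0.077020
x = cos φ₁ sin φ₂ − sin φ₁ cos φ₂ cos Δλ = -0.043194
θ = atan2(y, x) = -119.2843° → 240.7157° (mod 360°)

240.7°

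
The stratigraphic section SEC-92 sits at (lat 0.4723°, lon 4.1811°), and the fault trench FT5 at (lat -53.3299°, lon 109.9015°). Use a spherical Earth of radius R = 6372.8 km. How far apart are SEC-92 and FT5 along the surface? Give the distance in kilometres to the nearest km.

11089 km

Δφ = -53.8022°,  Δλ = 105.7204°
a = sin²(Δφ/2) + cos φ₁ cos φ₂ sin²(Δλ/2) = 0.584208
c = 2·arcsin(√a) = 1.740018 rad = 99.6957°
d = R·c = 6372.8 × 1.740018 = 11088.8 km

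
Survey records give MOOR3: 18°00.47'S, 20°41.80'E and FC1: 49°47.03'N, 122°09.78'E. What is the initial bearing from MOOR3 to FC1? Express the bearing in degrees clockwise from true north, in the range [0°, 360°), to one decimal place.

MOOR3: φ = -18.00783°, λ = +20.69667°
FC1: φ = +49.78383°, λ = +122.16300°
Δλ = 101.4663°
y = sin Δλ · cos φ₂ = 0.632787
x = cos φ₁ sin φ₂ − sin φ₁ cos φ₂ cos Δλ = 0.686527
θ = atan2(y, x) = 42.6674° → 42.6674° (mod 360°)

42.7°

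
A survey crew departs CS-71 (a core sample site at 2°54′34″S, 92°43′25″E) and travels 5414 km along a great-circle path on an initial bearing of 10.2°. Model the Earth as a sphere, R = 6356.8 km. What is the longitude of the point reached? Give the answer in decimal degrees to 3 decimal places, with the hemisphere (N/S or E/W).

CS-71: φ = -2.90944°, λ = +92.72361°
δ = d/R = 5414/6356.8 = 0.851686 rad
φ₂ = arcsin(sin φ₁ cos δ + cos φ₁ sin δ cos θ)
   = arcsin(-0.05076·0.65872 + 0.99871·0.75239·0.98420) = 44.91945°
λ₂ = λ₁ + atan2(sin θ sin δ cos φ₁, cos δ − sin φ₁ sin φ₂) = 103.56912°

103.569°E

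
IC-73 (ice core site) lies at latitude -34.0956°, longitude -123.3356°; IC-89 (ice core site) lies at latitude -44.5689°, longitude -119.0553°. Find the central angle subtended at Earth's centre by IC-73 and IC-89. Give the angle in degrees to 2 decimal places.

Δφ = -10.4733°,  Δλ = 4.2803°
a = sin²(Δφ/2) + cos φ₁ cos φ₂ sin²(Δλ/2) = 0.009153
c = 2·arcsin(√a) = 0.191634 rad = 10.9798°

10.98°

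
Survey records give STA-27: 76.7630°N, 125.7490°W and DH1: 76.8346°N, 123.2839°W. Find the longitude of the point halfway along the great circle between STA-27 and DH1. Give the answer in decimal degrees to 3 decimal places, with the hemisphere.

Bx = cos φ₂ cos Δλ = 0.227552,  By = cos φ₂ sin Δλ = 0.009796
φₘ = atan2(sin φ₁ + sin φ₂, √((cos φ₁ + Bx)² + By²)) = 76.80175°
λₘ = λ₁ + atan2(By, cos φ₁ + Bx) = -124.51973°

124.520°W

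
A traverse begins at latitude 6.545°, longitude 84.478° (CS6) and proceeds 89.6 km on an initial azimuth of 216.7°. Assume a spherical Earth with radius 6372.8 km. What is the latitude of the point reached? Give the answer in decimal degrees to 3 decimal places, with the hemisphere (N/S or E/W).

5.899°N

δ = d/R = 89.6/6372.8 = 0.014060 rad
φ₂ = arcsin(sin φ₁ cos δ + cos φ₁ sin δ cos θ)
   = arcsin(0.11398·0.99990 + 0.99348·0.01406·-0.80178) = 5.89889°
λ₂ = λ₁ + atan2(sin θ sin δ cos φ₁, cos δ − sin φ₁ sin φ₂) = 83.99402°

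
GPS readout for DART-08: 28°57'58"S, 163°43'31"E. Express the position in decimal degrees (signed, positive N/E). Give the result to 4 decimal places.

-28.9661°, +163.7253°

lat: 28.9661° S → -28.9661°
lon: 163.7253° E → +163.7253°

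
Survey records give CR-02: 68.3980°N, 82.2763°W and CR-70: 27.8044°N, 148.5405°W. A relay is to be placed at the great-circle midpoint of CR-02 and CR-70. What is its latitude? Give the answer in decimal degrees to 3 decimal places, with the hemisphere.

52.115°N

Bx = cos φ₂ cos Δλ = 0.356047,  By = cos φ₂ sin Δλ = -0.809723
φₘ = atan2(sin φ₁ + sin φ₂, √((cos φ₁ + Bx)² + By²)) = 52.11513°
λₘ = λ₁ + atan2(By, cos φ₁ + Bx) = -130.46732°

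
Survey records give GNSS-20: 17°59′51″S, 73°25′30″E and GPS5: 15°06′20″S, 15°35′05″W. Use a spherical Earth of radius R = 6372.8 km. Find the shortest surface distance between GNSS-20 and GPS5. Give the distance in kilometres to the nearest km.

GNSS-20: φ = -17.99750°, λ = +73.42500°
GPS5: φ = -15.10556°, λ = -15.58472°
Δφ = 2.8919°,  Δλ = -89.0097°
a = sin²(Δφ/2) + cos φ₁ cos φ₂ sin²(Δλ/2) = 0.451806
c = 2·arcsin(√a) = 1.474259 rad = 84.4688°
d = R·c = 6372.8 × 1.474259 = 9395.2 km

9395 km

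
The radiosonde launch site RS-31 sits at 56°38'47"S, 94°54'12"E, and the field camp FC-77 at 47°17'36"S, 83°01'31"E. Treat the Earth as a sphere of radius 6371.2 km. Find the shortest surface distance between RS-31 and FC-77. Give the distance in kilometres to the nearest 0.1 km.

1316.7 km

RS-31: φ = -56.64639°, λ = +94.90333°
FC-77: φ = -47.29333°, λ = +83.02528°
Δφ = 9.3531°,  Δλ = -11.8781°
a = sin²(Δφ/2) + cos φ₁ cos φ₂ sin²(Δλ/2) = 0.010639
c = 2·arcsin(√a) = 0.206663 rad = 11.8409°
d = R·c = 6371.2 × 0.206663 = 1316.7 km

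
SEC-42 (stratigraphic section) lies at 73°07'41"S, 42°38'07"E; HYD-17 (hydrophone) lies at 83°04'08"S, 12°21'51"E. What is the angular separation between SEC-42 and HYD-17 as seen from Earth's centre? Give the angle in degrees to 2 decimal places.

11.42°

SEC-42: φ = -73.12806°, λ = +42.63528°
HYD-17: φ = -83.06889°, λ = +12.36417°
Δφ = -9.9408°,  Δλ = -30.2711°
a = sin²(Δφ/2) + cos φ₁ cos φ₂ sin²(Δλ/2) = 0.009895
c = 2·arcsin(√a) = 0.199272 rad = 11.4174°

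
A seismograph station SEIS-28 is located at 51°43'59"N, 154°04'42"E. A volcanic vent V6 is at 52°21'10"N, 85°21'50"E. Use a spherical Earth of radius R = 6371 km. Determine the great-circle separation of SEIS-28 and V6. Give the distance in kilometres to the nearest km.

SEIS-28: φ = +51.73306°, λ = +154.07833°
V6: φ = +52.35278°, λ = +85.36389°
Δφ = 0.6197°,  Δλ = -68.7144°
a = sin²(Δφ/2) + cos φ₁ cos φ₂ sin²(Δλ/2) = 0.120509
c = 2·arcsin(√a) = 0.709049 rad = 40.6255°
d = R·c = 6371 × 0.709049 = 4517.4 km

4517 km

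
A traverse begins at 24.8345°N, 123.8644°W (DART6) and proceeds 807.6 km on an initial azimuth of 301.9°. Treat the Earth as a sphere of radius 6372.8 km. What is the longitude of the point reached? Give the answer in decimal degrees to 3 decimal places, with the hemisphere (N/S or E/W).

δ = d/R = 807.6/6372.8 = 0.126726 rad
φ₂ = arcsin(sin φ₁ cos δ + cos φ₁ sin δ cos θ)
   = arcsin(0.42000·0.99198 + 0.90752·0.12639·0.52844) = 28.50544°
λ₂ = λ₁ + atan2(sin θ sin δ cos φ₁, cos δ − sin φ₁ sin φ₂) = -130.87779°

130.878°W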